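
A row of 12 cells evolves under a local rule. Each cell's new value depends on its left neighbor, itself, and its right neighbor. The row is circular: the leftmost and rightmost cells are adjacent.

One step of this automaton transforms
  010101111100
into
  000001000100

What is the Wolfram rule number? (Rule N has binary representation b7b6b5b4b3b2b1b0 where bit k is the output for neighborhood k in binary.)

position 6: 111 → 0  (bit 7 = 0)
position 9: 110 → 1  (bit 6 = 1)
position 2: 101 → 0  (bit 5 = 0)
position 10: 100 → 0  (bit 4 = 0)
position 5: 011 → 1  (bit 3 = 1)
position 1: 010 → 0  (bit 2 = 0)
position 0: 001 → 0  (bit 1 = 0)
position 11: 000 → 0  (bit 0 = 0)
bits b7..b0 = 01001000 = 72

72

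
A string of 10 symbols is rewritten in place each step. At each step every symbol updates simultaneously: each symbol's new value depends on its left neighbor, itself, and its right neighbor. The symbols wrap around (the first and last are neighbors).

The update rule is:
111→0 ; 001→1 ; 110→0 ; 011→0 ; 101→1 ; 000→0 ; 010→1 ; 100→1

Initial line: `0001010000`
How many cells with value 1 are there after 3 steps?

0011111000
0100000100
1110001110
count of 1: 6

6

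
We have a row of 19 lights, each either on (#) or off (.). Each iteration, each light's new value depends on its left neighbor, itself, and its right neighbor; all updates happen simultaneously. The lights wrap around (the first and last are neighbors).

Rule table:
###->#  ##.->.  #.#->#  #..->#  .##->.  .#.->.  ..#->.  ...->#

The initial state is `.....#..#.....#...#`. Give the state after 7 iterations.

####..#..####..##..
.##.#..#..##.#...#.
...#.#..#...#.##..#
##..#.#..##..#..#..
..#..#.#...#..#..#.
#..#..#.##..#..#..#
.#..#..#..#..#..#..

.#..#..#..#..#..#..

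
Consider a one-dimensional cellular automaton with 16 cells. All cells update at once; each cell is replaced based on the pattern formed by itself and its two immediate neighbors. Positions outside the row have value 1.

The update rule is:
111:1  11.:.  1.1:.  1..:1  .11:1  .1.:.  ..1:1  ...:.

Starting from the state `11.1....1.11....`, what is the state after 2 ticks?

tick 1: 1...1..1..1.1..1
tick 2: .1.1.11.11...111

.1.1.11.11...111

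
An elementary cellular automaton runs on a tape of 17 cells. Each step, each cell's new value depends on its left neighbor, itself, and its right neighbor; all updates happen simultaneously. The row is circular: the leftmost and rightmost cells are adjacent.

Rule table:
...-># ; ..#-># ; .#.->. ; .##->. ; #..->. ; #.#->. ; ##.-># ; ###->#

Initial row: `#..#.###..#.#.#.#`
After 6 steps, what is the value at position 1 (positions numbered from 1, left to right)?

.

#.#...##.#.......
....##.#...######
.###.#...##.#####
..##...##.#..####
.#.#.##.#...#.###
......#...##...##
position 1 holds .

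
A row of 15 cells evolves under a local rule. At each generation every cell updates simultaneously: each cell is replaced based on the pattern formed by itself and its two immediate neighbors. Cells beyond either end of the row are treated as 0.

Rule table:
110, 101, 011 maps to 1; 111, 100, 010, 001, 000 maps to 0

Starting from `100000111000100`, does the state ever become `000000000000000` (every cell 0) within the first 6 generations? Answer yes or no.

000000101000000
000000010000000
000000000000000
all cells are 0 at generation 3

yes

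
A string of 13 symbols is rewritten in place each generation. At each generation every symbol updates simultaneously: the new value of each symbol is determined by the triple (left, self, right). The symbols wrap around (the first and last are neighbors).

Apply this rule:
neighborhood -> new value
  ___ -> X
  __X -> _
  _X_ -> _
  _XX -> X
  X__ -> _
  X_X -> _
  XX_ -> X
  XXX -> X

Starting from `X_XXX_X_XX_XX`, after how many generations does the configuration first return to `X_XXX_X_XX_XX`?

generation 1: X_XXX___XX_XX
generation 2: X_XXX_X_XX_XX

2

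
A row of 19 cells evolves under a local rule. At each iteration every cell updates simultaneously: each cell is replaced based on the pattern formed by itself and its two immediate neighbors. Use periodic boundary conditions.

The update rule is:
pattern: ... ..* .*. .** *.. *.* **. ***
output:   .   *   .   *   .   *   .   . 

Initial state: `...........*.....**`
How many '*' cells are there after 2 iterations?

3

iteration 1: ..........*.....**.
iteration 2: .........*.....**..
count of *: 3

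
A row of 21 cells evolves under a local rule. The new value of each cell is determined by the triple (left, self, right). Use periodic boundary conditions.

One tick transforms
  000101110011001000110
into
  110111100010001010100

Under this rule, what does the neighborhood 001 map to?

0

At position 2 the neighborhood is 001; the next row has 0 there.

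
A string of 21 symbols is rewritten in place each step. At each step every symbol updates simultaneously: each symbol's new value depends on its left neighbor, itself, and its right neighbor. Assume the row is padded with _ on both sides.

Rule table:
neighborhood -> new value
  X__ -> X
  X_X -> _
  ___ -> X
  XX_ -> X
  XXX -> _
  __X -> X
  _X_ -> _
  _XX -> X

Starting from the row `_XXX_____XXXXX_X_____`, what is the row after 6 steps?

_XXXX____X_X___X_X__X

XX_XXXXXXX___X__XXXXX
XX_X_____XXXX_XXX___X
XX__XXXXXX__X_X_XXXX_
XXXXX____XXX____X__XX
X___XXXXXX_XXXXX_XXXX
_XXXX____X_X___X_X__X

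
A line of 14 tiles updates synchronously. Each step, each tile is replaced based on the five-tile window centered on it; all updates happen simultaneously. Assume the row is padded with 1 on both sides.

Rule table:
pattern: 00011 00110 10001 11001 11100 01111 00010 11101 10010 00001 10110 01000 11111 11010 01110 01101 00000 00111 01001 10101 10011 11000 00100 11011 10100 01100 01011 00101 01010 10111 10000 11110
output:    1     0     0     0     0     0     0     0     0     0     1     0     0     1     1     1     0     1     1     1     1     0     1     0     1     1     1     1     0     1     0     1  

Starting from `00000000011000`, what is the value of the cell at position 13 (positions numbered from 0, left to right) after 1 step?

1

00000000101001
position 13 holds 1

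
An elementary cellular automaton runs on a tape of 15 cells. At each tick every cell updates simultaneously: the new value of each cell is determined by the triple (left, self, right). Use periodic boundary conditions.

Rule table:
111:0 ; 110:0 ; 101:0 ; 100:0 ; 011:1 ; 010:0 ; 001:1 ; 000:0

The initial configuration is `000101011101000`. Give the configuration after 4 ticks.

tick 1: 001000010000000
tick 2: 010000100000000
tick 3: 100001000000000
tick 4: 000010000000001

000010000000001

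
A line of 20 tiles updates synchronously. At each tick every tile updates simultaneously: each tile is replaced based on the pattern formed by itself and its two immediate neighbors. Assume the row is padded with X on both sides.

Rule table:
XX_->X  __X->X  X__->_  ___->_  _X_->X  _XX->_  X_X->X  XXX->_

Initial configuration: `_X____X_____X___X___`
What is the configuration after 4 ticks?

_XX___X_X___________

XX___XX____XX__XX__X
_X__X_X___X_X_X_X_X_
XX_XXXX__XXXXXXXXXXX
_XX___X_X___________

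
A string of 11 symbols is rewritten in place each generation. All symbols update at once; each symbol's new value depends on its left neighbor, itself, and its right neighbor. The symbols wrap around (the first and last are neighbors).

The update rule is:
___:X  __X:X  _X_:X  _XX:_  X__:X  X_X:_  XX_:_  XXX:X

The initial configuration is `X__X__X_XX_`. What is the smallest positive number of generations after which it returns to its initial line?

5

generation 1: XXXXXXX____
generation 2: _XXXXX_XXXX
generation 3: __XXX___XX_
generation 4: XX_X_XXX__X
generation 5: X__X__X_XX_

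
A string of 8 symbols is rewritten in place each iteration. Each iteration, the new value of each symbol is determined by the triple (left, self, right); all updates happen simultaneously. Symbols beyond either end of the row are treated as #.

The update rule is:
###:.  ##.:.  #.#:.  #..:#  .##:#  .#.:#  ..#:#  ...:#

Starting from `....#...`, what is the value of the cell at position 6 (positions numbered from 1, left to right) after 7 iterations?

#

iteration 1: ########
iteration 2: ........
iteration 3: ########  (repeats iteration 1; period 2)
iteration 7: ########
position 6 holds #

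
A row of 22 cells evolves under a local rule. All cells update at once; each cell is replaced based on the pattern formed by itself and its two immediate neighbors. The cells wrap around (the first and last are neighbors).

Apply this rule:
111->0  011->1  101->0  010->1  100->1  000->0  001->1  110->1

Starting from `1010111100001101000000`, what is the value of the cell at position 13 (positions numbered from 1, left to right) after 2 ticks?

0

tick 1: 1010100110011101100001
tick 2: 1010111111110101110011
position 13 holds 0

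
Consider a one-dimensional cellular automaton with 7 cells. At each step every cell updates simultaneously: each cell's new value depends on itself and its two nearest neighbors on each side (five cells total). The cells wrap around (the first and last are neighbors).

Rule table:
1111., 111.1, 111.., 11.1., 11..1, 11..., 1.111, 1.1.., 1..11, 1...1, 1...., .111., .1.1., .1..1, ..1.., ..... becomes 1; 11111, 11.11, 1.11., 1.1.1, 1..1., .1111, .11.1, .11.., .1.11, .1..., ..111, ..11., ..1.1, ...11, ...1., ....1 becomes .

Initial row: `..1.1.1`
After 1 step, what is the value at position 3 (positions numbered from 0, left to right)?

1

step 1: 1..1.11
position 3 holds 1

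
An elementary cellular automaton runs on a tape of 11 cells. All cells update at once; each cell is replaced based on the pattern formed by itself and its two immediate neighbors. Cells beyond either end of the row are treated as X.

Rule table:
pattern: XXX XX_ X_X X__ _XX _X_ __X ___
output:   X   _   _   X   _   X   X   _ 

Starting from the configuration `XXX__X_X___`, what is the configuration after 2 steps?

X___X______

XX_XXX_XX_X
X___X______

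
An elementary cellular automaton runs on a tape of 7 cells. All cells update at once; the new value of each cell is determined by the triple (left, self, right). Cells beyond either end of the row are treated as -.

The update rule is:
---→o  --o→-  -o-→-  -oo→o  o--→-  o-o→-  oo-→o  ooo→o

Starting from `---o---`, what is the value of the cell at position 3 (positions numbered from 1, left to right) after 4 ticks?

oo---oo
oo-o-oo
oo---oo  (repeats tick 1; period 2)
tick 4: oo-o-oo
position 3 holds -

-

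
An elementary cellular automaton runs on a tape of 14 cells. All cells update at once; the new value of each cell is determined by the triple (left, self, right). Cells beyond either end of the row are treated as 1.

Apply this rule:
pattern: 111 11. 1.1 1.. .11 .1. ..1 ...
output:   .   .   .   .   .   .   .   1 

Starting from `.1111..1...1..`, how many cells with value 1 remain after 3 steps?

step 1: .........1....
step 2: .1111111...11.
step 3: .........1....
count of 1: 1

1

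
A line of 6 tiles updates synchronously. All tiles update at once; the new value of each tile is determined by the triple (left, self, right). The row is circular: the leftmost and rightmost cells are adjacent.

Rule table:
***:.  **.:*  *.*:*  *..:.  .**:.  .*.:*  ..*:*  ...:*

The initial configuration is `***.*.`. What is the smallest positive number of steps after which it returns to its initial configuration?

15

step 1: ..****
step 2: .*...*
step 3: **.***
step 4: .**...
step 5: *.*.**
step 6: ****..
step 7: ...*.*
step 8: .*****
step 9: *....*
step 10: *.***.
step 11: **..**
step 12: .*.*..
step 13: ****.*
step 14: ...**.
step 15: ***.*.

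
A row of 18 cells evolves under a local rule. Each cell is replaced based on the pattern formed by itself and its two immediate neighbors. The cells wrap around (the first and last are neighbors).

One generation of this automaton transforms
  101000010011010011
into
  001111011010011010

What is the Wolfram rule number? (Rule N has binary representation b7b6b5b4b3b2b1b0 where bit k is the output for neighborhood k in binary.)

29

position 17: 111 → 0  (bit 7 = 0)
position 0: 110 → 0  (bit 6 = 0)
position 1: 101 → 0  (bit 5 = 0)
position 3: 100 → 1  (bit 4 = 1)
position 10: 011 → 1  (bit 3 = 1)
position 2: 010 → 1  (bit 2 = 1)
position 6: 001 → 0  (bit 1 = 0)
position 4: 000 → 1  (bit 0 = 1)
bits b7..b0 = 00011101 = 29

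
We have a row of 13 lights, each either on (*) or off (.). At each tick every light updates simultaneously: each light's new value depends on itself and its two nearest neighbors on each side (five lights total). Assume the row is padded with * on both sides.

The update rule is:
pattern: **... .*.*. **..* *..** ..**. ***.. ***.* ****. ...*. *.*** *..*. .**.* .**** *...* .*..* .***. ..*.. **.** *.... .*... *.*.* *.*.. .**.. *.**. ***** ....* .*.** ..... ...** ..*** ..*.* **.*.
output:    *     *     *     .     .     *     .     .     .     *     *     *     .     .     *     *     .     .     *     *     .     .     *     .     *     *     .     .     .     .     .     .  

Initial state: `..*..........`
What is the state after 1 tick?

**.**......*.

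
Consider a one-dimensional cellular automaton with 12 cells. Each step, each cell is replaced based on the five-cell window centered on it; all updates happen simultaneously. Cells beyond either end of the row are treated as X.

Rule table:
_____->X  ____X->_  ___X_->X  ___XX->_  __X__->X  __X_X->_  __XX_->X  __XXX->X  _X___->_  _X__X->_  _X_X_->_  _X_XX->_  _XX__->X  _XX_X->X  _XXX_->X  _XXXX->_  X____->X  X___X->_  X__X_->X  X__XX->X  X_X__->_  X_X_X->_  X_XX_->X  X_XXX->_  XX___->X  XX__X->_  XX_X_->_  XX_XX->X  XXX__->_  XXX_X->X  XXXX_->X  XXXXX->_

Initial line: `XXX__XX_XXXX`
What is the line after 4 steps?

__XXXX__XXX_

_X__XXXX____
___XX_X_XX__
X__XX___XX_X
__XXXX__XXX_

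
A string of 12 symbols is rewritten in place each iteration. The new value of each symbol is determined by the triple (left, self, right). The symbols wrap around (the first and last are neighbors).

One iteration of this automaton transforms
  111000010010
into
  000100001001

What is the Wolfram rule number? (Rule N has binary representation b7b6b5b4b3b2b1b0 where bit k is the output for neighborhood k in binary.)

48

position 1: 111 → 0  (bit 7 = 0)
position 2: 110 → 0  (bit 6 = 0)
position 11: 101 → 1  (bit 5 = 1)
position 3: 100 → 1  (bit 4 = 1)
position 0: 011 → 0  (bit 3 = 0)
position 7: 010 → 0  (bit 2 = 0)
position 6: 001 → 0  (bit 1 = 0)
position 4: 000 → 0  (bit 0 = 0)
bits b7..b0 = 00110000 = 48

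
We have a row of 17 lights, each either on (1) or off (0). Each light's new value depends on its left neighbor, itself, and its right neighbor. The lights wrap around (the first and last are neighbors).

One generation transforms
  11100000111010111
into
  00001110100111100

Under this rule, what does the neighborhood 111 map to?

At position 0 the neighborhood is 111; the next row has 0 there.

0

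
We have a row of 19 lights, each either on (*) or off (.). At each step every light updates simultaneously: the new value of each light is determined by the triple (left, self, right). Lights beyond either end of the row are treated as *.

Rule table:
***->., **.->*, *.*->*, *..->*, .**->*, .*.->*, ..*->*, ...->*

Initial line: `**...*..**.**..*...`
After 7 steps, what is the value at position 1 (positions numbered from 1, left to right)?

.******************
**.................
.******************  (repeats step 1; period 2)
step 7: .******************
position 1 holds .

.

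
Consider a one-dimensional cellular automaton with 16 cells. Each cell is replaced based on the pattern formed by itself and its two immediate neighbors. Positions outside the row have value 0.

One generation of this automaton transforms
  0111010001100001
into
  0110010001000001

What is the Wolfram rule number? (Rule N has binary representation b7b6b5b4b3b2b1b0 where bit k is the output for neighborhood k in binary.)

position 2: 111 → 1  (bit 7 = 1)
position 3: 110 → 0  (bit 6 = 0)
position 4: 101 → 0  (bit 5 = 0)
position 6: 100 → 0  (bit 4 = 0)
position 1: 011 → 1  (bit 3 = 1)
position 5: 010 → 1  (bit 2 = 1)
position 0: 001 → 0  (bit 1 = 0)
position 7: 000 → 0  (bit 0 = 0)
bits b7..b0 = 10001100 = 140

140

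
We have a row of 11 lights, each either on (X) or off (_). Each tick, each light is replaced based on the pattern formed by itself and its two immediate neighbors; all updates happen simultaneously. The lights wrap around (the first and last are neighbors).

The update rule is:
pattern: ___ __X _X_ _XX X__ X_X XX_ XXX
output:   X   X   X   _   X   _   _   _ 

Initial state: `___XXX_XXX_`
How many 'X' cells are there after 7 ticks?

4

XXX_______X
___XXXXXXX_
XXX_______X  (repeats tick 1; period 2)
tick 7: XXX_______X
count of X: 4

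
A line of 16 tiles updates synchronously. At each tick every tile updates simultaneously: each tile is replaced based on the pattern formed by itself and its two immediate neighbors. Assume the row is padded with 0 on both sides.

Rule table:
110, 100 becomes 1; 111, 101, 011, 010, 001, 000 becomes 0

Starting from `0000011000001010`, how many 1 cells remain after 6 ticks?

2

tick 1: 0000001100000001
tick 2: 0000000110000000
tick 3: 0000000011000000
tick 4: 0000000001100000
tick 5: 0000000000110000
tick 6: 0000000000011000
count of 1: 2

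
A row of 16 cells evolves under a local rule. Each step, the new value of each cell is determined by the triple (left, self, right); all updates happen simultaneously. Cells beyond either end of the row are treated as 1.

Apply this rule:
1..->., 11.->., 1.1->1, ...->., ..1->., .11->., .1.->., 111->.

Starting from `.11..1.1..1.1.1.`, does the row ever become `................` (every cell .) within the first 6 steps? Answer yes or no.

yes

step 1: 1.....1....1.1.1
step 2: ............1.1.
step 3: .............1.1
step 4: ..............1.
step 5: ...............1
step 6: ................
all cells are . at step 6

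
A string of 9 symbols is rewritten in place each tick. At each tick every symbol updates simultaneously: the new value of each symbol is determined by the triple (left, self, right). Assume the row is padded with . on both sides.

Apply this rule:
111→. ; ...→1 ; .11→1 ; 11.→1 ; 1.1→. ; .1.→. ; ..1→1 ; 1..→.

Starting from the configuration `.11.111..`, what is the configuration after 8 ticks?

111.1.1.1
1.1......
....11111
11111...1
1...1.11.
..11..11.
1111.111.
1..1.1.1.

1..1.1.1.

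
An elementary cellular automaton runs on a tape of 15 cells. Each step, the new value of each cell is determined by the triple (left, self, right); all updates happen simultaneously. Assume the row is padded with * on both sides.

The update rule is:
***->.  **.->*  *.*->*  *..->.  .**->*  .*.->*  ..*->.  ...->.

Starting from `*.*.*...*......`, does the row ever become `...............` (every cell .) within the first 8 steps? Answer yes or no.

no

*****...*......
....*...*......
....*...*......  (fixed point — unchanged through step 8)
step 8 is ....*...*......, still not uniform .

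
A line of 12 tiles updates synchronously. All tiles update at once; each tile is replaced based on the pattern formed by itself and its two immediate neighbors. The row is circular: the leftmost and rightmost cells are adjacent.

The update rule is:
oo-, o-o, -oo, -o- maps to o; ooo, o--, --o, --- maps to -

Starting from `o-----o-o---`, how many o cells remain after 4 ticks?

o-----ooo---
o-----o-o---  (repeats tick 0; period 2)
tick 4: o-----o-o---
count of o: 3

3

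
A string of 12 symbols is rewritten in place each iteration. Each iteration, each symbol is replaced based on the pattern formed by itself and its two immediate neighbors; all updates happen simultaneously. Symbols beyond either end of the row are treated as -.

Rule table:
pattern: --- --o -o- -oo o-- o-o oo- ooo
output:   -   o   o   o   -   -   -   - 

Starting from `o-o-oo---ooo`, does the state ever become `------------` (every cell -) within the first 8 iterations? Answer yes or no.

iteration 1: o-o-o---oo--
iteration 2: o-o-o--oo---
iteration 3: o-o-o-oo----
iteration 4: o-o-o-o-----
iteration 5: o-o-o-o-----  (fixed point — unchanged through iteration 8)
iteration 8 is o-o-o-o-----, still not uniform -

no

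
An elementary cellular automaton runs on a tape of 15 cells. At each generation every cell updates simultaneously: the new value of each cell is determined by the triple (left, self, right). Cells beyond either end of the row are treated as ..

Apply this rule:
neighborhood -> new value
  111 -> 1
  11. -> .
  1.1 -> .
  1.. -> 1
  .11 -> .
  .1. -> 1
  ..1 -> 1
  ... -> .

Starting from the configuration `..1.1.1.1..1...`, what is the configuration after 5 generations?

.11.1.1.11111..
1...1.1..111.1.
11.11.111.1..11
.......1..111..
......1111.1.1.

......1111.1.1.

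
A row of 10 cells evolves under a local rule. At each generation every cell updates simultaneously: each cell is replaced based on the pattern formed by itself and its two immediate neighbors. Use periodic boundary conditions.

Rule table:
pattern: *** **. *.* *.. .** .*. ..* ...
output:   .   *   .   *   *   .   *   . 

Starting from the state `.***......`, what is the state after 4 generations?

**.**.....
**.***...*
.*.*.**.**
.....**.**

.....**.**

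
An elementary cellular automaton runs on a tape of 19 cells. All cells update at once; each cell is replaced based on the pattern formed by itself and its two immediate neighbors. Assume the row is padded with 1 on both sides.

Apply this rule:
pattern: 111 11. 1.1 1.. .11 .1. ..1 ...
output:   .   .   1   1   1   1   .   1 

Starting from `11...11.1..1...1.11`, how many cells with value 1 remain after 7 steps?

step 1: ..11.1.111.111.111.
step 2: 1.1.1111..11..11..1
step 3: .1111...1.1.1.1.1.1
step 4: 11...11.11111111111
step 5: ..11.1.11..........
step 6: 1.1.1111.111111111.
step 7: .1111...11........1
count of 1: 7

7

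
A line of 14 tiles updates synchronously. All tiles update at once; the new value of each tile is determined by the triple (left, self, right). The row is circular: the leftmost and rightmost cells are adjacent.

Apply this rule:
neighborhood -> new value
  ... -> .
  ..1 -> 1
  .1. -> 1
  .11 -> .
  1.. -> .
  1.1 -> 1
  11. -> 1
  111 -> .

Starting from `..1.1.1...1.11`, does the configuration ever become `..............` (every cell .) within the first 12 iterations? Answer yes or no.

iteration 1: .111111..111.1
iteration 2: 1.....1.1..111
iteration 3: 1....1111.1...
iteration 4: 1...1...111..1
iteration 5: 1..11..1..1.1.
iteration 6: 1.1.1.11.11111
iteration 7: 111111.11.....
iteration 8: .....11.1....1
iteration 9: ....1.111...11
iteration 10: ...111..1..1.1
iteration 11: ..1..1.11.1111
iteration 12: .11.111.11...1
iteration 12 is .11.111.11...1, still not uniform .

no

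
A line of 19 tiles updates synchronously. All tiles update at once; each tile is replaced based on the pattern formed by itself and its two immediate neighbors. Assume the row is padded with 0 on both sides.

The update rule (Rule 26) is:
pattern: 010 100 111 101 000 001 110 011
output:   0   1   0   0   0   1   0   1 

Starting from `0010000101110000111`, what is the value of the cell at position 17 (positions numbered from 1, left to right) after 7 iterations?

iteration 1: 0101001001001001100
iteration 2: 1000110110110111010
iteration 3: 0101100100100100001
iteration 4: 1001011011011010010
iteration 5: 0110010010010001101
iteration 6: 1101101101101011000
iteration 7: 1001001001000010100
position 17 holds 1

1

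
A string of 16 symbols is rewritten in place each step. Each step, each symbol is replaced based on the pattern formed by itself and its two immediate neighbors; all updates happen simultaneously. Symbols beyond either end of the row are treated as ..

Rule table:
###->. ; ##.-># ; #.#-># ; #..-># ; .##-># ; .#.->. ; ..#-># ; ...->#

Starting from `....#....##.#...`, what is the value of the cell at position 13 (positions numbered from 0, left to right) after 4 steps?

#

####.#######.###
#..###.....###.#
.###.#######.##.
##.###.....#####
position 13 holds #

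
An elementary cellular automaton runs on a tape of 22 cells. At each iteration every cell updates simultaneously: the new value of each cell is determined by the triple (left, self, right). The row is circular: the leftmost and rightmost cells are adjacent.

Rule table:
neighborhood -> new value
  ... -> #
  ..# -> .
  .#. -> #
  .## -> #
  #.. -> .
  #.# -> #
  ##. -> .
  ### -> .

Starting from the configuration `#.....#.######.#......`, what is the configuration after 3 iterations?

#.###.###.....##.####.
###..##...###.#.##...#
.....#..#.#..####..#.#

.....#..#.#..####..#.#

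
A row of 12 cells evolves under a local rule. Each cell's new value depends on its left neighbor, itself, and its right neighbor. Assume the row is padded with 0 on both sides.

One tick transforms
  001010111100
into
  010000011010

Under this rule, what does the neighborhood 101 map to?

0

At position 3 the neighborhood is 101; the next row has 0 there.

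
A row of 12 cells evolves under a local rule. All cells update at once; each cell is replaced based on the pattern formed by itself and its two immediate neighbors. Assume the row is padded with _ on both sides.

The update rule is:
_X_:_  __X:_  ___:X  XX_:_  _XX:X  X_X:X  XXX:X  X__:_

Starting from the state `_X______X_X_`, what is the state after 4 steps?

_XXX___XX__X

___XXXX__X__
XX_XXX_____X
X_XXX__XXX__
_XXX___XX__X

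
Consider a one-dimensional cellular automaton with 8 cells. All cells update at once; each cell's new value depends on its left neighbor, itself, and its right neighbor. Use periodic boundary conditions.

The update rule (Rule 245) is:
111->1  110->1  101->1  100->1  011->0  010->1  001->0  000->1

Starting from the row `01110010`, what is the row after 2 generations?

10011101

00111011
10011101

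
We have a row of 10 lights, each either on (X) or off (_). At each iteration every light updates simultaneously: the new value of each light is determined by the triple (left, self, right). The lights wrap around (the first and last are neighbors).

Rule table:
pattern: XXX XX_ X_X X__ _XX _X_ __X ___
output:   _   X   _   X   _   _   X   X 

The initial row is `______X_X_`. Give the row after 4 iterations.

XXXXXX___X
_____XXXX_
XXXXX___XX
____XXXX__

____XXXX__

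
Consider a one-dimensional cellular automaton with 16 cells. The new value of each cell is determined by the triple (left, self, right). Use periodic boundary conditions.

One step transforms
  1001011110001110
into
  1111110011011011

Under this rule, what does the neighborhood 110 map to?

1

At position 8 the neighborhood is 110; the next row has 1 there.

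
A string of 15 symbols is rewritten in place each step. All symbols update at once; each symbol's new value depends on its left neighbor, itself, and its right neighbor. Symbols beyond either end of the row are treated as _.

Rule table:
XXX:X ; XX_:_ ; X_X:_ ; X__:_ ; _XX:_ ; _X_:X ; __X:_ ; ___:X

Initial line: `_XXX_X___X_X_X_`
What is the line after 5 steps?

X_X__X_X_X_X_X_

__X__X_X_X_X_X_
X_X__X_X_X_X_X_
X_X__X_X_X_X_X_  (fixed point — unchanged through step 5)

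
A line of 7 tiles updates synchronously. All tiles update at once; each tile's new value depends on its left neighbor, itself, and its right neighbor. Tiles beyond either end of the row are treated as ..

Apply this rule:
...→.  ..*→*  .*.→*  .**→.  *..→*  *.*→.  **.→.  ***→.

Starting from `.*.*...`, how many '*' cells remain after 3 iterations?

**.**..
.....*.
....***
count of *: 3

3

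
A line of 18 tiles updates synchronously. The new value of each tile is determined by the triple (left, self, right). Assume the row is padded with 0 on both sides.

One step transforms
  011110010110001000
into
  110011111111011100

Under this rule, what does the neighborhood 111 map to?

At position 2 the neighborhood is 111; the next row has 0 there.

0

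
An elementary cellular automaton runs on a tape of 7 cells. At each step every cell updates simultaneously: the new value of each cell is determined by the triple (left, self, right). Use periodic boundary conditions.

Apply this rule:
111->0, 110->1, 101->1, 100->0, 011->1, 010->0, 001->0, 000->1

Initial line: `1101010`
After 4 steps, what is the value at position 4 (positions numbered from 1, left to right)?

0

1110101
0011011
0011111
0010001
position 4 holds 0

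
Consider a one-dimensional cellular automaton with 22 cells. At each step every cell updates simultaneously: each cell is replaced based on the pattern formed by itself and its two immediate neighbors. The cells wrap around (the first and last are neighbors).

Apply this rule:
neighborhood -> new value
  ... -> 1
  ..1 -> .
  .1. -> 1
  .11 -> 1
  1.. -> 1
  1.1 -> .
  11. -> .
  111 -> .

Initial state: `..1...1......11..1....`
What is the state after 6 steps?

..1...1......1.1.1....

1.111.111111.1.1.11111
..1...1......1.1.1....
1.111.111111.1.1.11111  (repeats step 1; period 2)
step 6: ..1...1......1.1.1....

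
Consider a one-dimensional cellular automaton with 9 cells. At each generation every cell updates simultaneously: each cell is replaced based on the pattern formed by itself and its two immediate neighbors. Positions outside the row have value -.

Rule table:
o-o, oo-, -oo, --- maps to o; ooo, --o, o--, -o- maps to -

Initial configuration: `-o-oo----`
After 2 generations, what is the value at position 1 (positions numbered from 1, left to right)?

o

--ooo-ooo
o-o-ooo-o
position 1 holds o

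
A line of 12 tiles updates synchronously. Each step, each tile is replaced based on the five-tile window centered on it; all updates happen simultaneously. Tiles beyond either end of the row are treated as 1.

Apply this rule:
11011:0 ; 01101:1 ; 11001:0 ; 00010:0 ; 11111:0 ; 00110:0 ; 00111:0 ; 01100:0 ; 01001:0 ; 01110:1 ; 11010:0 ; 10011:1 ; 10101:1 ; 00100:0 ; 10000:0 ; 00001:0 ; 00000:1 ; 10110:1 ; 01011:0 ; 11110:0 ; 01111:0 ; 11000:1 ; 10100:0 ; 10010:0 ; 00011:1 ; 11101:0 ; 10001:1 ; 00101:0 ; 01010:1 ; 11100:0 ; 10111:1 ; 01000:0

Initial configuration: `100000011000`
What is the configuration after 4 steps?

011101011100

010110100111
010110001000
010101100011
011101011100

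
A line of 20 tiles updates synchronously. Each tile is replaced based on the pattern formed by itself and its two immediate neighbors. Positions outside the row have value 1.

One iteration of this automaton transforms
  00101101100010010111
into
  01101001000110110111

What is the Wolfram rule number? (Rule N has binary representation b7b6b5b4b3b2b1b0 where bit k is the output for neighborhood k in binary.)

position 18: 111 → 1  (bit 7 = 1)
position 5: 110 → 0  (bit 6 = 0)
position 3: 101 → 0  (bit 5 = 0)
position 0: 100 → 0  (bit 4 = 0)
position 4: 011 → 1  (bit 3 = 1)
position 2: 010 → 1  (bit 2 = 1)
position 1: 001 → 1  (bit 1 = 1)
position 10: 000 → 0  (bit 0 = 0)
bits b7..b0 = 10001110 = 142

142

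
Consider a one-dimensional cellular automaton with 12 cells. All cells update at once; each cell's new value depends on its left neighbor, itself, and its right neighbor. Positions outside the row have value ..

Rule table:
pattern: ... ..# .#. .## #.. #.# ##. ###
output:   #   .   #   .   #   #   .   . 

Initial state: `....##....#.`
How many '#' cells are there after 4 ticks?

3

###...###.##
...##....#..
##...###.###
..##....#...
count of #: 3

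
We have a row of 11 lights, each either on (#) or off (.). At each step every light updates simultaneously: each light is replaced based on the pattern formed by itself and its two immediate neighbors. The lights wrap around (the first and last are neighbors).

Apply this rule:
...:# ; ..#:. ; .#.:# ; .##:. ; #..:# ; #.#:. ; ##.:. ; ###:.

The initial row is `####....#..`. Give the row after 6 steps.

#.......###

....###.##.
###.......#
...######..
##.......##
..######...
#.......###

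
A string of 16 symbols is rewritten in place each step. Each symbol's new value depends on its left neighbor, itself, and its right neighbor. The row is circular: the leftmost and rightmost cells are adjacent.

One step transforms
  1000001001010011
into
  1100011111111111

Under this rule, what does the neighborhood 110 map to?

At position 0 the neighborhood is 110; the next row has 1 there.

1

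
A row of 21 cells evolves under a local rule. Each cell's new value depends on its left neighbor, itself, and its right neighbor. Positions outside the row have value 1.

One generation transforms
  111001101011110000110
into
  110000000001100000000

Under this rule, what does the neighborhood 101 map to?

At position 7 the neighborhood is 101; the next row has 0 there.

0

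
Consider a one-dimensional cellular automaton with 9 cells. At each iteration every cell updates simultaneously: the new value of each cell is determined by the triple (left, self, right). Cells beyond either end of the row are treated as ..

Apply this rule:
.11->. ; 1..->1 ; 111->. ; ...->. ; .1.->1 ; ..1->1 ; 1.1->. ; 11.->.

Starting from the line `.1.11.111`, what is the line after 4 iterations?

iteration 1: 11.......
iteration 2: ..1......
iteration 3: .111.....
iteration 4: 1...1....

1...1....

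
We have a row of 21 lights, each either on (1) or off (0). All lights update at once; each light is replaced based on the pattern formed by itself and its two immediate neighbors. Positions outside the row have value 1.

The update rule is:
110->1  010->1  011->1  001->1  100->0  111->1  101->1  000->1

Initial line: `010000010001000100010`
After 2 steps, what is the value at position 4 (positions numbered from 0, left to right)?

1

110111110111011101111
111111111111111111111
position 4 holds 1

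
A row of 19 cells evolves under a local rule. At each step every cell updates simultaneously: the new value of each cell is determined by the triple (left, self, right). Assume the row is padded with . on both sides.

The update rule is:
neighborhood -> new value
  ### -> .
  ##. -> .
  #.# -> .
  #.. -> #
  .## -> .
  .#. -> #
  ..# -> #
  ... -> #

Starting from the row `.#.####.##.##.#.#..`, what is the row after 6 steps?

##............#.###
..#############....
##.............####
..#############....  (repeats step 2; period 2)
step 6: ..#############....

..#############....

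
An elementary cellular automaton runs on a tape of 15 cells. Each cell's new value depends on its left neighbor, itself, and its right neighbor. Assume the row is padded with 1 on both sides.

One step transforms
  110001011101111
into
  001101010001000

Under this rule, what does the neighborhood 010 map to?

1

At position 5 the neighborhood is 010; the next row has 1 there.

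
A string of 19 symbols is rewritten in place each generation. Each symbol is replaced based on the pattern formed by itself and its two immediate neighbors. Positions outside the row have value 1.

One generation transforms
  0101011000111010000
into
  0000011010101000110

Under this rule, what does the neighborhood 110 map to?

1

At position 6 the neighborhood is 110; the next row has 1 there.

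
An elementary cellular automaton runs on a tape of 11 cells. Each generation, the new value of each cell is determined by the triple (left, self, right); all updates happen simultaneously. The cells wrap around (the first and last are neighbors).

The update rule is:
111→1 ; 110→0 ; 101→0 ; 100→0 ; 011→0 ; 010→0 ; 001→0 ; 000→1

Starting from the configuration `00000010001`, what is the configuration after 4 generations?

11111110001

01111000100
00110010001
00000000100
11111110001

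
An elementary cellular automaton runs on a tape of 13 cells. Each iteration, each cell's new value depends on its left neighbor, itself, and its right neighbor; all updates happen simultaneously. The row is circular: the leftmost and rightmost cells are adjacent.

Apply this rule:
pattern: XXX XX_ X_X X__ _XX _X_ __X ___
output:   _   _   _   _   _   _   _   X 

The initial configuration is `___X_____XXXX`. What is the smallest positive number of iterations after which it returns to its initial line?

_X___XXX_____
___X_____XXXX

2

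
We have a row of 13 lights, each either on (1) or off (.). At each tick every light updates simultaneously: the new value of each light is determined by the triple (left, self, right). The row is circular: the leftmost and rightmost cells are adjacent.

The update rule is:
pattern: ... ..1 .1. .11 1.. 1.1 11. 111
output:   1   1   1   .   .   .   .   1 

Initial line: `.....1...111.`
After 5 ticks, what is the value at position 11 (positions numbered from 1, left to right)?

.

tick 1: 111111.11.1..
tick 2: .1111.....1.1
tick 3: ..11..11111.1
tick 4: .1...1.111..1
tick 5: .1.111..1..11
position 11 holds .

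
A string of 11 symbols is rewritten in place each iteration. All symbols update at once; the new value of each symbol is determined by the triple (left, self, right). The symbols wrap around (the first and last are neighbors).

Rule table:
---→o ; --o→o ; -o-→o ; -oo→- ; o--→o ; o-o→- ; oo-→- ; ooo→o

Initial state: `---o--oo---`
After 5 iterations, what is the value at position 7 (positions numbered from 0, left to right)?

oooooo--ooo
ooooo-oo-oo
oooo------o
ooo-oooooo-
-o---oooo--
position 7 holds o

o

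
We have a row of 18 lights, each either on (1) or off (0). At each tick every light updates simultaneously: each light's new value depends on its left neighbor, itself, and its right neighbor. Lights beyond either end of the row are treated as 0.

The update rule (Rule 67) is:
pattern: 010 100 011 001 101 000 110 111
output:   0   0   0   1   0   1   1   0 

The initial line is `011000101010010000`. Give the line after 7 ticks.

111000000101110000

tick 1: 101011000000100111
tick 2: 000001011111001001
tick 3: 111110000001010010
tick 4: 000010111110000100
tick 5: 111100000010111001
tick 6: 000101111100001010
tick 7: 111000000101110000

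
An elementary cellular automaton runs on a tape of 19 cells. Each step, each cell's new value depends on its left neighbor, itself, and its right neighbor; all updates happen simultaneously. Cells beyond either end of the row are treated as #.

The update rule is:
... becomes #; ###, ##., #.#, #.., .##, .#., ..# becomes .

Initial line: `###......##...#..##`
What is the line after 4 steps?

.##......##...####.

....####....#......
.##......##...####.
....####....#......  (repeats step 1; period 2)
step 4: .##......##...####.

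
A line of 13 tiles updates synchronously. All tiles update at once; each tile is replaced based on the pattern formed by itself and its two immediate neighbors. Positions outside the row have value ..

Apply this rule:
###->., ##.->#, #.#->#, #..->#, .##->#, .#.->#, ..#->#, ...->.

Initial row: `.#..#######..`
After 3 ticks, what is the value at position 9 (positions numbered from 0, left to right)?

tick 1: #####.....##.
tick 2: #...##...####
tick 3: ##.####.##..#
position 9 holds #

#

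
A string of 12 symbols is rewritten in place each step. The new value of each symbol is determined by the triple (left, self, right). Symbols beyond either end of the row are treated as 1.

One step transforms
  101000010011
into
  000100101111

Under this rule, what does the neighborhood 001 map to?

1

At position 6 the neighborhood is 001; the next row has 1 there.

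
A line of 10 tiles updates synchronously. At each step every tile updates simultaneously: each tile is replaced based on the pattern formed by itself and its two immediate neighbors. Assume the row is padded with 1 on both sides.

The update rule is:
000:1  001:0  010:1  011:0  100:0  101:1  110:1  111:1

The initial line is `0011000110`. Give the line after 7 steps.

1111111100

0001010011
0101110001
1110110100
1111011100
1111101100
1111110100
1111111100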